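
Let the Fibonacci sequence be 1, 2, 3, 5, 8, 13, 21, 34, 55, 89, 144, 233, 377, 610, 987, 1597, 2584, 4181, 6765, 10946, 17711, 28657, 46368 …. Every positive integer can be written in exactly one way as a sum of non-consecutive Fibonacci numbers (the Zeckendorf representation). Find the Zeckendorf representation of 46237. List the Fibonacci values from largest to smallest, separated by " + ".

28657 + 10946 + 4181 + 1597 + 610 + 233 + 13

28657 ≤ 46237 < 46368, so take 28657; remainder 17580
10946 ≤ 17580 < 17711, so take 10946; remainder 6634
4181 ≤ 6634 < 6765, so take 4181; remainder 2453
1597 ≤ 2453 < 2584, so take 1597; remainder 856
610 ≤ 856 < 987, so take 610; remainder 246
233 ≤ 246 < 377, so take 233; remainder 13
13 ≤ 13 < 21, so take 13; remainder 0
So 46237 = 28657 + 10946 + 4181 + 1597 + 610 + 233 + 13, with no two terms consecutive in the sequence.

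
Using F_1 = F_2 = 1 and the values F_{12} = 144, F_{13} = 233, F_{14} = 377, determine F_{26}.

121393

By the addition formula F_{m+n} = F_m F_{n+1} + F_{m−1} F_n with m=13, n=13: F_{26} = 233·377 + 144·233 = 87841 + 33552 = 121393.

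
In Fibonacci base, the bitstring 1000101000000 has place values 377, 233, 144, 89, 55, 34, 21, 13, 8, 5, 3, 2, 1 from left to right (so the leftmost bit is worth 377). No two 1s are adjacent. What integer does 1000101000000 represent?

Summing the place values of the 1 bits: 377 + 55 + 21 = 453.

453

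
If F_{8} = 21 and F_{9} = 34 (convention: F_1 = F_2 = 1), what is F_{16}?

987

By the doubling identity F_{2k} = F_k(2F_{k+1} − F_k): F_{16} = 21·(2·34 − 21) = 21·47 = 987.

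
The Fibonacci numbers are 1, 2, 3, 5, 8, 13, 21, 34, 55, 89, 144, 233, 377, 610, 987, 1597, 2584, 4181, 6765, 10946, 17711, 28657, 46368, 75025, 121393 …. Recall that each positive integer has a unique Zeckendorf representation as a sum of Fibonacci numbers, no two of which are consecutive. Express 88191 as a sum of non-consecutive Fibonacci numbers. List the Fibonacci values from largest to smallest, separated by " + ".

75025 + 10946 + 1597 + 610 + 13

75025 ≤ 88191 < 121393, so take 75025; remainder 13166
10946 ≤ 13166 < 17711, so take 10946; remainder 2220
1597 ≤ 2220 < 2584, so take 1597; remainder 623
610 ≤ 623 < 987, so take 610; remainder 13
13 ≤ 13 < 21, so take 13; remainder 0
So 88191 = 75025 + 10946 + 1597 + 610 + 13, with no two terms consecutive in the sequence.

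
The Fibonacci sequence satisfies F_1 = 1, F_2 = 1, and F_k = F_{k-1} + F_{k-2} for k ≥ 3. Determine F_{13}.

Iterating the recurrence up to F_{8} = 21 and F_{7} = 13:
F_{9} = F_{8} + F_{7} = 21 + 13 = 34
F_{10} = F_{9} + F_{8} = 34 + 21 = 55
F_{11} = F_{10} + F_{9} = 55 + 34 = 89
F_{12} = F_{11} + F_{10} = 89 + 55 = 144
F_{13} = F_{12} + F_{11} = 144 + 89 = 233

233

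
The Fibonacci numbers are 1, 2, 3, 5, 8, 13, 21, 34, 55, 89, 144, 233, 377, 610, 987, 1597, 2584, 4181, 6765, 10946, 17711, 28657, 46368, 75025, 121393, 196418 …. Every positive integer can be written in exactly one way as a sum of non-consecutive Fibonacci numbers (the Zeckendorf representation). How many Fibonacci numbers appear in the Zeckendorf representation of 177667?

Repeatedly subtract the largest Fibonacci number that fits:
take 121393 (≤ 177667); 177667 − 121393 = 56274
take 46368 (≤ 56274); 56274 − 46368 = 9906
take 6765 (≤ 9906); 9906 − 6765 = 3141
take 2584 (≤ 3141); 3141 − 2584 = 557
take 377 (≤ 557); 557 − 377 = 180
take 144 (≤ 180); 180 − 144 = 36
take 34 (≤ 36); 36 − 34 = 2
take 2 (≤ 2); 2 − 2 = 0
177667 = 121393 + 46368 + 6765 + 2584 + 377 + 144 + 34 + 2, which has 8 terms.

8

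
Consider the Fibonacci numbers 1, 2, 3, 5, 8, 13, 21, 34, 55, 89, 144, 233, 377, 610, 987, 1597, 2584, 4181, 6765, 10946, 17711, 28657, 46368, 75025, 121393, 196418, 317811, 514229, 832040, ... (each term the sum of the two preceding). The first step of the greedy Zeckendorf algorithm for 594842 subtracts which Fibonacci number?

514229 ≤ 594842 < 832040, so the largest Fibonacci number not exceeding 594842 is 514229.

514229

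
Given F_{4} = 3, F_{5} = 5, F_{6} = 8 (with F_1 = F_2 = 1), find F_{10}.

By the addition formula F_{m+n} = F_m F_{n+1} + F_{m−1} F_n with m=6, n=4: F_{10} = 8·5 + 5·3 = 40 + 15 = 55.

55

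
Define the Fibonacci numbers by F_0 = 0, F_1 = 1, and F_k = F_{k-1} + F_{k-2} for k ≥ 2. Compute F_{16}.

987

Iterating the recurrence up to F_{11} = 89 and F_{10} = 55:
F_{12} = F_{11} + F_{10} = 89 + 55 = 144
F_{13} = F_{12} + F_{11} = 144 + 89 = 233
F_{14} = F_{13} + F_{12} = 233 + 144 = 377
F_{15} = F_{14} + F_{13} = 377 + 233 = 610
F_{16} = F_{15} + F_{14} = 610 + 377 = 987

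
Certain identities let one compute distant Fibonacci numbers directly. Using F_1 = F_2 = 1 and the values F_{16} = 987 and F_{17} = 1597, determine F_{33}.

3524578

By F_{2k+1} = F_k² + F_{k+1}²: F_{33} = 987² + 1597² = 974169 + 2550409 = 3524578.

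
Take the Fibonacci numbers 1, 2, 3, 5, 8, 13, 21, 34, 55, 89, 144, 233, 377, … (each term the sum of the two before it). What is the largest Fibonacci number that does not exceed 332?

233 ≤ 332 < 377, so the largest Fibonacci number not exceeding 332 is 233.

233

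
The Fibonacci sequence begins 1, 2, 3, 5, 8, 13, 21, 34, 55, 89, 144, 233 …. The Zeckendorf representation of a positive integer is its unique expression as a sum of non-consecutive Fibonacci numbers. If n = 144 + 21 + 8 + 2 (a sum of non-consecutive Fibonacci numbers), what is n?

144 + 21 + 8 + 2 = 175.

175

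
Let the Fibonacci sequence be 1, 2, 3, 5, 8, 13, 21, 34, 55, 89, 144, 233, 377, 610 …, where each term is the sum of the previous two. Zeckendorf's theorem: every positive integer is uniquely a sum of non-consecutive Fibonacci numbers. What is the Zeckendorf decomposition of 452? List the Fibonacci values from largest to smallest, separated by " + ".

Greedy algorithm:
452: greatest Fibonacci not exceeding it is 377, leaving 75
75: greatest Fibonacci not exceeding it is 55, leaving 20
20: greatest Fibonacci not exceeding it is 13, leaving 7
7: greatest Fibonacci not exceeding it is 5, leaving 2
2: greatest Fibonacci not exceeding it is 2, leaving 0
So 452 = 377 + 55 + 13 + 5 + 2, with no two terms consecutive in the sequence.

377 + 55 + 13 + 5 + 2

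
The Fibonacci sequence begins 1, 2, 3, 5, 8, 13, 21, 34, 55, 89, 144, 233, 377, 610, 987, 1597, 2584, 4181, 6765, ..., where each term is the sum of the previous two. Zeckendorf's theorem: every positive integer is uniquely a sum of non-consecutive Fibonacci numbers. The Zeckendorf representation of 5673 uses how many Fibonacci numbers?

4181 ≤ 5673 < 6765, so take 4181; remainder 1492
987 ≤ 1492 < 1597, so take 987; remainder 505
377 ≤ 505 < 610, so take 377; remainder 128
89 ≤ 128 < 144, so take 89; remainder 39
34 ≤ 39 < 55, so take 34; remainder 5
5 ≤ 5 < 8, so take 5; remainder 0
5673 = 4181 + 987 + 377 + 89 + 34 + 5, which has 6 terms.

6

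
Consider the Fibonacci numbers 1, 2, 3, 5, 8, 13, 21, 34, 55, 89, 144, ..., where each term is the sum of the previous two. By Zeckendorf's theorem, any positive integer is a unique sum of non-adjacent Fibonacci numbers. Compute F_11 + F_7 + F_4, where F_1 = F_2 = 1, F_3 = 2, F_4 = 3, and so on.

105

F_11 + F_7 + F_4 = 89 + 13 + 3 = 105.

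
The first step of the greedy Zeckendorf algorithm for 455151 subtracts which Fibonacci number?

317811 ≤ 455151 < 514229, so the largest Fibonacci number not exceeding 455151 is 317811.

317811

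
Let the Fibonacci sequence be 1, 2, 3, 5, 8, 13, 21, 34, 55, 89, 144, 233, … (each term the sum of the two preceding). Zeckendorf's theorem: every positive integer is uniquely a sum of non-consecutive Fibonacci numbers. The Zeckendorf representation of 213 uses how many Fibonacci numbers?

4

subtract 144 from 213: 69 remains
subtract 55 from 69: 14 remains
subtract 13 from 14: 1 remains
subtract 1 from 1: 0 remains
213 = 144 + 55 + 13 + 1, which has 4 terms.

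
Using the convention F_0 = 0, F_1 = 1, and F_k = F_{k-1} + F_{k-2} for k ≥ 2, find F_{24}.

Iterating the recurrence up to F_{18} = 2584 and F_{17} = 1597:
F_{19} = F_{18} + F_{17} = 2584 + 1597 = 4181
F_{20} = F_{19} + F_{18} = 4181 + 2584 = 6765
F_{21} = F_{20} + F_{19} = 6765 + 4181 = 10946
F_{22} = F_{21} + F_{20} = 10946 + 6765 = 17711
F_{23} = F_{22} + F_{21} = 17711 + 10946 = 28657
F_{24} = F_{23} + F_{22} = 28657 + 17711 = 46368

46368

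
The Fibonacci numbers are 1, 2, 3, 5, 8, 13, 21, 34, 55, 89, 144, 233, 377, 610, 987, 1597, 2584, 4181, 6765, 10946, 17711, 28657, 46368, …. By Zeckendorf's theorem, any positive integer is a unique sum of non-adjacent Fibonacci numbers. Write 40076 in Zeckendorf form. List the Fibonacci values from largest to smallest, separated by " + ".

Repeatedly subtract the largest Fibonacci number that fits:
largest Fibonacci ≤ 40076 is 28657; 40076 − 28657 = 11419
largest Fibonacci ≤ 11419 is 10946; 11419 − 10946 = 473
largest Fibonacci ≤ 473 is 377; 473 − 377 = 96
largest Fibonacci ≤ 96 is 89; 96 − 89 = 7
largest Fibonacci ≤ 7 is 5; 7 − 5 = 2
largest Fibonacci ≤ 2 is 2; 2 − 2 = 0
So 40076 = 28657 + 10946 + 377 + 89 + 5 + 2, with no two terms consecutive in the sequence.

28657 + 10946 + 377 + 89 + 5 + 2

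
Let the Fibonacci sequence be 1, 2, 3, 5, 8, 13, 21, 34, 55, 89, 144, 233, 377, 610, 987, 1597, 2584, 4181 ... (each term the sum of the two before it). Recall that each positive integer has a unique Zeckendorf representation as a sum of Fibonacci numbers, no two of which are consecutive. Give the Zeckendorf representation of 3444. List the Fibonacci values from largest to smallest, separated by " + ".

Greedy algorithm:
3444: greatest Fibonacci not exceeding it is 2584, leaving 860
860: greatest Fibonacci not exceeding it is 610, leaving 250
250: greatest Fibonacci not exceeding it is 233, leaving 17
17: greatest Fibonacci not exceeding it is 13, leaving 4
4: greatest Fibonacci not exceeding it is 3, leaving 1
1: greatest Fibonacci not exceeding it is 1, leaving 0
So 3444 = 2584 + 610 + 233 + 13 + 3 + 1, with no two terms consecutive in the sequence.

2584 + 610 + 233 + 13 + 3 + 1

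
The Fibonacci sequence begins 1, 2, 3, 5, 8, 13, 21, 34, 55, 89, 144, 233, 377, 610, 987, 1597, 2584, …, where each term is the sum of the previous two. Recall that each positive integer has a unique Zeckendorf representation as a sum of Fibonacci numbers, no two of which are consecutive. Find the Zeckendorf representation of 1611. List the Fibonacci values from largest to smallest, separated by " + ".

1597 + 13 + 1

1611: greatest Fibonacci not exceeding it is 1597, leaving 14
14: greatest Fibonacci not exceeding it is 13, leaving 1
1: greatest Fibonacci not exceeding it is 1, leaving 0
So 1611 = 1597 + 13 + 1, with no two terms consecutive in the sequence.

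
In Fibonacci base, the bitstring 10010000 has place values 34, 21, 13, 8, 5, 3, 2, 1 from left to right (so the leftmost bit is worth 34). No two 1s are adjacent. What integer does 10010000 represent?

42

Summing the place values of the 1 bits: 34 + 8 = 42.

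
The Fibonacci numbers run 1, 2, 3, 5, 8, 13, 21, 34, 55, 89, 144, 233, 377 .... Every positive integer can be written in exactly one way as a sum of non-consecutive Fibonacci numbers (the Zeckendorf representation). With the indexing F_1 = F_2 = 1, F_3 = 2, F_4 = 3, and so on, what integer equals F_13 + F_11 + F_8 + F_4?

F_13 + F_11 + F_8 + F_4 = 233 + 89 + 21 + 3 = 346.

346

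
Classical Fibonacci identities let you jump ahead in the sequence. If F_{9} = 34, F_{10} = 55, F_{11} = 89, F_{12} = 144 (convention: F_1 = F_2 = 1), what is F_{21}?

10946

By the addition formula F_{m+n} = F_m F_{n+1} + F_{m−1} F_n with m=12, n=9: F_{21} = 144·55 + 89·34 = 7920 + 3026 = 10946.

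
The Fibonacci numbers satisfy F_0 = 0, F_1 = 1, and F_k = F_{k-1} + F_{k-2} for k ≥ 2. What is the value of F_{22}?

17711

Iterating the recurrence up to F_{17} = 1597 and F_{16} = 987:
F_{18} = F_{17} + F_{16} = 1597 + 987 = 2584
F_{19} = F_{18} + F_{17} = 2584 + 1597 = 4181
F_{20} = F_{19} + F_{18} = 4181 + 2584 = 6765
F_{21} = F_{20} + F_{19} = 6765 + 4181 = 10946
F_{22} = F_{21} + F_{20} = 10946 + 6765 = 17711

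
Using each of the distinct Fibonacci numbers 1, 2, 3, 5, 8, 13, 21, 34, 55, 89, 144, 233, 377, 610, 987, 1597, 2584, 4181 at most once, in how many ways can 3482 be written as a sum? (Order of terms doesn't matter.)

30

Each representation comes from the Zeckendorf form by replacing some F_k with F_{k−1} + F_{k−2} where possible.
3482 = 2584+610+233+55 = 2584+610+233+34+21 = 2584+610+144+89+55 = 2584+610+233+34+13+8 = 2584+610+144+89+34+21 = … (25 more), for 30 in all.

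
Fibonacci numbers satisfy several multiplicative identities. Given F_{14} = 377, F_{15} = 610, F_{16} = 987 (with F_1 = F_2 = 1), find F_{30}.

By the addition formula F_{m+n} = F_m F_{n+1} + F_{m−1} F_n with m=16, n=14: F_{30} = 987·610 + 610·377 = 602070 + 229970 = 832040.

832040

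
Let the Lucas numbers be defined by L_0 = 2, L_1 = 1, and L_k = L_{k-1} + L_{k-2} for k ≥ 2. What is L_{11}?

Iterating the recurrence up to L_{7} = 29 and L_{6} = 18:
L_{8} = L_{7} + L_{6} = 29 + 18 = 47
L_{9} = L_{8} + L_{7} = 47 + 29 = 76
L_{10} = L_{9} + L_{8} = 76 + 47 = 123
L_{11} = L_{10} + L_{9} = 123 + 76 = 199

199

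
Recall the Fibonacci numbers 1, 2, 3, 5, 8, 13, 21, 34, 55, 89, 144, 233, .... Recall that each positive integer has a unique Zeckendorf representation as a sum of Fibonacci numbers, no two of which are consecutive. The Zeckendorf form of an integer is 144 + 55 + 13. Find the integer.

212

144 + 55 + 13 = 212.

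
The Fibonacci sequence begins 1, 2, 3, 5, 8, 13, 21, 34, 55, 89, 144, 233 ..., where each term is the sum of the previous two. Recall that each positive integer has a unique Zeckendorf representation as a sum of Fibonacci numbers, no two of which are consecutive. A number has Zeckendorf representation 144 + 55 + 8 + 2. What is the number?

144 + 55 + 8 + 2 = 209.

209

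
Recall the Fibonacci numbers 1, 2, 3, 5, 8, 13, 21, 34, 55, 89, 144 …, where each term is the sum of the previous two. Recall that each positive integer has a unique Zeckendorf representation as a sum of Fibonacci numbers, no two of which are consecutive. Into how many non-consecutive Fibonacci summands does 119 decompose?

4

Repeatedly subtract the largest Fibonacci number that fits:
subtract 89 from 119: 30 remains
subtract 21 from 30: 9 remains
subtract 8 from 9: 1 remains
subtract 1 from 1: 0 remains
119 = 89 + 21 + 8 + 1, which has 4 terms.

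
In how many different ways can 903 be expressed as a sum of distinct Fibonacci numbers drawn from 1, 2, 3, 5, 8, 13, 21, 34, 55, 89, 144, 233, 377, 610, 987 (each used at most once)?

18

Each representation comes from the Zeckendorf form by replacing some F_k with F_{k−1} + F_{k−2} where possible.
903 = 610+233+55+5 = 610+233+55+3+2 = 610+233+34+21+5 = 610+144+89+55+5 = … (14 more), for 18 in all.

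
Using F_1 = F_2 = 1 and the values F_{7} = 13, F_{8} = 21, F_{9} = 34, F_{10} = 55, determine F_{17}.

By the addition formula F_{m+n} = F_m F_{n+1} + F_{m−1} F_n with m=8, n=9: F_{17} = 21·55 + 13·34 = 1155 + 442 = 1597.

1597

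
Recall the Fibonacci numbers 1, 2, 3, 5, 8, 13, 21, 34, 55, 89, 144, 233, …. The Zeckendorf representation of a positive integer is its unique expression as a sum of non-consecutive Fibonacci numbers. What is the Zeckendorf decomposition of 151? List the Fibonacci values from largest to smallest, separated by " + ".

Greedily peel off the largest Fibonacci term at each step:
151 − 144 = 7
7 − 5 = 2
2 − 2 = 0
So 151 = 144 + 5 + 2, with no two terms consecutive in the sequence.

144 + 5 + 2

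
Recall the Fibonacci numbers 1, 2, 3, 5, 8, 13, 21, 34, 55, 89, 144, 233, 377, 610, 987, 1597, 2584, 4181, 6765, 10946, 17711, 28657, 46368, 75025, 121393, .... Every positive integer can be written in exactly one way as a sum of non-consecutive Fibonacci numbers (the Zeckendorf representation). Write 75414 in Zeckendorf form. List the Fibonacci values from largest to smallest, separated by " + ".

75025 + 377 + 8 + 3 + 1

Greedy algorithm:
75414 − 75025 = 389
389 − 377 = 12
12 − 8 = 4
4 − 3 = 1
1 − 1 = 0
So 75414 = 75025 + 377 + 8 + 3 + 1, with no two terms consecutive in the sequence.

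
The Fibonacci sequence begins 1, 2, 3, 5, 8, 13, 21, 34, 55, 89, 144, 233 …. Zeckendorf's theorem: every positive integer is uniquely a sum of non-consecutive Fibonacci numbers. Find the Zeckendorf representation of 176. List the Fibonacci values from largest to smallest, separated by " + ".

144 + 21 + 8 + 3

Greedily peel off the largest Fibonacci term at each step:
144 ≤ 176 < 233, so take 144; remainder 32
21 ≤ 32 < 34, so take 21; remainder 11
8 ≤ 11 < 13, so take 8; remainder 3
3 ≤ 3 < 5, so take 3; remainder 0
So 176 = 144 + 21 + 8 + 3, with no two terms consecutive in the sequence.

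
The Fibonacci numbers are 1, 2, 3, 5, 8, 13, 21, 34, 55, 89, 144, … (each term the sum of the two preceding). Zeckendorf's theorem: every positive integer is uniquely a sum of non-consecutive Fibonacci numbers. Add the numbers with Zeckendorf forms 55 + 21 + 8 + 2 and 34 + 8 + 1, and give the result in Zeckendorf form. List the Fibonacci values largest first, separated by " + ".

89 + 34 + 5 + 1

The two numbers are 86 and 43, so their sum is 129.
129 − 89 = 40
40 − 34 = 6
6 − 5 = 1
1 − 1 = 0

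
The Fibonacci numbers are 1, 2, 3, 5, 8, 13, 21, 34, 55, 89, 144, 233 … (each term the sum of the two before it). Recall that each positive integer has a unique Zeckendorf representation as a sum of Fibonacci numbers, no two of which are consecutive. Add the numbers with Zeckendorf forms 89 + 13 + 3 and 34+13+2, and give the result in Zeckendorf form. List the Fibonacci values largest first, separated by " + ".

The two numbers are 105 and 49, so their sum is 154.
154: greatest Fibonacci not exceeding it is 144, leaving 10
10: greatest Fibonacci not exceeding it is 8, leaving 2
2: greatest Fibonacci not exceeding it is 2, leaving 0

144 + 8 + 2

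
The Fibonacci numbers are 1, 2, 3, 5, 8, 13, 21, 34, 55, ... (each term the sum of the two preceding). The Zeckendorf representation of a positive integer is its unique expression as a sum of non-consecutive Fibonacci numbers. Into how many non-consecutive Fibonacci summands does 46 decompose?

4

subtract 34 from 46: 12 remains
subtract 8 from 12: 4 remains
subtract 3 from 4: 1 remains
subtract 1 from 1: 0 remains
46 = 34 + 8 + 3 + 1, which has 4 terms.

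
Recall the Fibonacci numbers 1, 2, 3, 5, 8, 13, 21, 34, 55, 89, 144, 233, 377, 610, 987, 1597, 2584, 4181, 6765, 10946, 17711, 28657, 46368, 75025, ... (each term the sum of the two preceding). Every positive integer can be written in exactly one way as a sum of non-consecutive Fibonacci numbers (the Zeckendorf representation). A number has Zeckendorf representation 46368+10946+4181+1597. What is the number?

46368+10946+4181+1597 = 63092.

63092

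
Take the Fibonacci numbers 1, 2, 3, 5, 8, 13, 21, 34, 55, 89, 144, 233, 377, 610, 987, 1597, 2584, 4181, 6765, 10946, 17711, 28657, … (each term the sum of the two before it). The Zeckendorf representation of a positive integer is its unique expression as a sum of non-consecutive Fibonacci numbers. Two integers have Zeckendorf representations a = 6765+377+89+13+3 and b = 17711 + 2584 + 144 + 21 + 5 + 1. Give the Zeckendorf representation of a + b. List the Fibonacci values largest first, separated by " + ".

The two numbers are 7247 and 20466, so their sum is 27713.
Greedily peel off the largest Fibonacci term at each step:
27713: greatest Fibonacci not exceeding it is 17711, leaving 10002
10002: greatest Fibonacci not exceeding it is 6765, leaving 3237
3237: greatest Fibonacci not exceeding it is 2584, leaving 653
653: greatest Fibonacci not exceeding it is 610, leaving 43
43: greatest Fibonacci not exceeding it is 34, leaving 9
9: greatest Fibonacci not exceeding it is 8, leaving 1
1: greatest Fibonacci not exceeding it is 1, leaving 0

17711 + 6765 + 2584 + 610 + 34 + 8 + 1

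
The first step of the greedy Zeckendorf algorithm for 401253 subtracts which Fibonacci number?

317811

317811 ≤ 401253 < 514229, so the largest Fibonacci number not exceeding 401253 is 317811.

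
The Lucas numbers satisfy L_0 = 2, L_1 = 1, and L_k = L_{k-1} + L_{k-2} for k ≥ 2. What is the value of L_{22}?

Iterating the recurrence up to L_{18} = 5778 and L_{17} = 3571:
L_{19} = L_{18} + L_{17} = 5778 + 3571 = 9349
L_{20} = L_{19} + L_{18} = 9349 + 5778 = 15127
L_{21} = L_{20} + L_{19} = 15127 + 9349 = 24476
L_{22} = L_{21} + L_{20} = 24476 + 15127 = 39603

39603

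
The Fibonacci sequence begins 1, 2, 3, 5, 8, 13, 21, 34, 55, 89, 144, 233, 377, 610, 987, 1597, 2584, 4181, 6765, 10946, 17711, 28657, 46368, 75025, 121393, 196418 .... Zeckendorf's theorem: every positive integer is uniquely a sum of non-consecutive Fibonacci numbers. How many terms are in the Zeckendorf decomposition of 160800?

8

Greedy algorithm:
121393 ≤ 160800 < 196418, so take 121393; remainder 39407
28657 ≤ 39407 < 46368, so take 28657; remainder 10750
6765 ≤ 10750 < 10946, so take 6765; remainder 3985
2584 ≤ 3985 < 4181, so take 2584; remainder 1401
987 ≤ 1401 < 1597, so take 987; remainder 414
377 ≤ 414 < 610, so take 377; remainder 37
34 ≤ 37 < 55, so take 34; remainder 3
3 ≤ 3 < 5, so take 3; remainder 0
160800 = 121393 + 28657 + 6765 + 2584 + 987 + 377 + 34 + 3, which has 8 terms.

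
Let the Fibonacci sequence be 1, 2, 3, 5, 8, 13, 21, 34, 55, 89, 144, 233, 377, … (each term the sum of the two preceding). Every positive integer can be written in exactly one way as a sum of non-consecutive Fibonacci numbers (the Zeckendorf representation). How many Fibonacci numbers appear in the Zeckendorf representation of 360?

5

Greedy algorithm:
360: greatest Fibonacci not exceeding it is 233, leaving 127
127: greatest Fibonacci not exceeding it is 89, leaving 38
38: greatest Fibonacci not exceeding it is 34, leaving 4
4: greatest Fibonacci not exceeding it is 3, leaving 1
1: greatest Fibonacci not exceeding it is 1, leaving 0
360 = 233 + 89 + 34 + 3 + 1, which has 5 terms.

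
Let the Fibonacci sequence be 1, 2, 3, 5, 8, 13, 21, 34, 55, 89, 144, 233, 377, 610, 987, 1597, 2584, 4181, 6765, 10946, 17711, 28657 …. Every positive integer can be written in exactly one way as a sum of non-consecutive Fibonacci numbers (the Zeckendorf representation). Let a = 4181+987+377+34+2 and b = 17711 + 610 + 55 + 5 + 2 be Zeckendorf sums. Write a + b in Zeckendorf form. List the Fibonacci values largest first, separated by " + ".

The two numbers are 5581 and 18383, so their sum is 23964.
subtract 17711 from 23964: 6253 remains
subtract 4181 from 6253: 2072 remains
subtract 1597 from 2072: 475 remains
subtract 377 from 475: 98 remains
subtract 89 from 98: 9 remains
subtract 8 from 9: 1 remains
subtract 1 from 1: 0 remains

17711 + 4181 + 1597 + 377 + 89 + 8 + 1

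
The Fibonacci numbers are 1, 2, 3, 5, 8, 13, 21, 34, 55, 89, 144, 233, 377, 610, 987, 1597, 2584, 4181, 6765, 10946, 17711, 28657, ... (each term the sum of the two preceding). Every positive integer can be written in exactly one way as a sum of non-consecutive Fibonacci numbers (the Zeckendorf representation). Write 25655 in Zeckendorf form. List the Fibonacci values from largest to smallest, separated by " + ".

17711 + 6765 + 987 + 144 + 34 + 13 + 1

Repeatedly subtract the largest Fibonacci number that fits:
take 17711 (≤ 25655); 25655 − 17711 = 7944
take 6765 (≤ 7944); 7944 − 6765 = 1179
take 987 (≤ 1179); 1179 − 987 = 192
take 144 (≤ 192); 192 − 144 = 48
take 34 (≤ 48); 48 − 34 = 14
take 13 (≤ 14); 14 − 13 = 1
take 1 (≤ 1); 1 − 1 = 0
So 25655 = 17711 + 6765 + 987 + 144 + 34 + 13 + 1, with no two terms consecutive in the sequence.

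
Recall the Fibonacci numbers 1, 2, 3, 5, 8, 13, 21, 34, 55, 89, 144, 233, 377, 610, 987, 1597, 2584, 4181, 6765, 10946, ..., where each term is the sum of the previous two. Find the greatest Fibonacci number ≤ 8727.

6765 ≤ 8727 < 10946, so the largest Fibonacci number not exceeding 8727 is 6765.

6765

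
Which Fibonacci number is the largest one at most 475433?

317811 ≤ 475433 < 514229, so the largest Fibonacci number not exceeding 475433 is 317811.

317811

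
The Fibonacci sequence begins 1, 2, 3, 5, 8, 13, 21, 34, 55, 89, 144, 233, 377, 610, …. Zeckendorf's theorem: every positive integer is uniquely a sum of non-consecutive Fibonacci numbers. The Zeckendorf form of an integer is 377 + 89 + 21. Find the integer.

377 + 89 + 21 = 487.

487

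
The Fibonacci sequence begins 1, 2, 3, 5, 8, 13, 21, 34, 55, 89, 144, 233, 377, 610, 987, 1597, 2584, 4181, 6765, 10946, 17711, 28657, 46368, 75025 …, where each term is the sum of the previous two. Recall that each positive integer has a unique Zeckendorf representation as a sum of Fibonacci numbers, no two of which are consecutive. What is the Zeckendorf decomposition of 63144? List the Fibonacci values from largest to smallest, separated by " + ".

63144 − 46368 = 16776
16776 − 10946 = 5830
5830 − 4181 = 1649
1649 − 1597 = 52
52 − 34 = 18
18 − 13 = 5
5 − 5 = 0
So 63144 = 46368 + 10946 + 4181 + 1597 + 34 + 13 + 5, with no two terms consecutive in the sequence.

46368 + 10946 + 4181 + 1597 + 34 + 13 + 5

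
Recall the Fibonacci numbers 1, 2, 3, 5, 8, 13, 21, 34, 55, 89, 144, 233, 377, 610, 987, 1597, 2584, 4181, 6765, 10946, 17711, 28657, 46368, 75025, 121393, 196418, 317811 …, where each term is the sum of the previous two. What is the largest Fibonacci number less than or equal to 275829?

196418 ≤ 275829 < 317811, so the largest Fibonacci number not exceeding 275829 is 196418.

196418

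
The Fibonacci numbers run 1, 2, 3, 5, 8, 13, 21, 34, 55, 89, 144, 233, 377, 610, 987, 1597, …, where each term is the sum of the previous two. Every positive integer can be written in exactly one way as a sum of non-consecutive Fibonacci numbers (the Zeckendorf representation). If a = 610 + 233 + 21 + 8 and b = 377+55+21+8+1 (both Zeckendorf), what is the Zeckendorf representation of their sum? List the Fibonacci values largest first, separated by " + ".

The two numbers are 872 and 462, so their sum is 1334.
largest Fibonacci ≤ 1334 is 987; 1334 − 987 = 347
largest Fibonacci ≤ 347 is 233; 347 − 233 = 114
largest Fibonacci ≤ 114 is 89; 114 − 89 = 25
largest Fibonacci ≤ 25 is 21; 25 − 21 = 4
largest Fibonacci ≤ 4 is 3; 4 − 3 = 1
largest Fibonacci ≤ 1 is 1; 1 − 1 = 0

987 + 233 + 89 + 21 + 3 + 1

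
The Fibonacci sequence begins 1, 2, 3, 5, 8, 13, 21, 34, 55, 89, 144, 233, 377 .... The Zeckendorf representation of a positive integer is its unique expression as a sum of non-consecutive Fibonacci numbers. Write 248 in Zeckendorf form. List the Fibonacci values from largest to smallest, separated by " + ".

233 + 13 + 2

subtract 233 from 248: 15 remains
subtract 13 from 15: 2 remains
subtract 2 from 2: 0 remains
So 248 = 233 + 13 + 2, with no two terms consecutive in the sequence.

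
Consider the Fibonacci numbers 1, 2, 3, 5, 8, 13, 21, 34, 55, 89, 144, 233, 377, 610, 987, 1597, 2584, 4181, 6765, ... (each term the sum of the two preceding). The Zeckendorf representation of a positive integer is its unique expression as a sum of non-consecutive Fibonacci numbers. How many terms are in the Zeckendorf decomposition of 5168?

2

Repeatedly subtract the largest Fibonacci number that fits:
4181 ≤ 5168 < 6765, so take 4181; remainder 987
987 ≤ 987 < 1597, so take 987; remainder 0
5168 = 4181 + 987, which has 2 terms.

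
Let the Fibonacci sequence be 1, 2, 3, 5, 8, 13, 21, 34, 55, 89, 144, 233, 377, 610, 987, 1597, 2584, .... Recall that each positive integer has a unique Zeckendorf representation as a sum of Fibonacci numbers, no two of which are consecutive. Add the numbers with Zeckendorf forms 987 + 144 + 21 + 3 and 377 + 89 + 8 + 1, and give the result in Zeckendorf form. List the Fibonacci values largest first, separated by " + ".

1597 + 21 + 8 + 3 + 1

The two numbers are 1155 and 475, so their sum is 1630.
Greedily peel off the largest Fibonacci term at each step:
1597 ≤ 1630 < 2584, so take 1597; remainder 33
21 ≤ 33 < 34, so take 21; remainder 12
8 ≤ 12 < 13, so take 8; remainder 4
3 ≤ 4 < 5, so take 3; remainder 1
1 ≤ 1 < 2, so take 1; remainder 0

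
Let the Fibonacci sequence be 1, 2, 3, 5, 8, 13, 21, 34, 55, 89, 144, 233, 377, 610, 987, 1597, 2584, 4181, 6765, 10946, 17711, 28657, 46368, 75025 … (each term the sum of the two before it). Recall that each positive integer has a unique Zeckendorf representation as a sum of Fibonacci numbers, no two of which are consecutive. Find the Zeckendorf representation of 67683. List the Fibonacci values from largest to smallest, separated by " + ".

Greedy algorithm:
67683: greatest Fibonacci not exceeding it is 46368, leaving 21315
21315: greatest Fibonacci not exceeding it is 17711, leaving 3604
3604: greatest Fibonacci not exceeding it is 2584, leaving 1020
1020: greatest Fibonacci not exceeding it is 987, leaving 33
33: greatest Fibonacci not exceeding it is 21, leaving 12
12: greatest Fibonacci not exceeding it is 8, leaving 4
4: greatest Fibonacci not exceeding it is 3, leaving 1
1: greatest Fibonacci not exceeding it is 1, leaving 0
So 67683 = 46368 + 17711 + 2584 + 987 + 21 + 8 + 3 + 1, with no two terms consecutive in the sequence.

46368 + 17711 + 2584 + 987 + 21 + 8 + 3 + 1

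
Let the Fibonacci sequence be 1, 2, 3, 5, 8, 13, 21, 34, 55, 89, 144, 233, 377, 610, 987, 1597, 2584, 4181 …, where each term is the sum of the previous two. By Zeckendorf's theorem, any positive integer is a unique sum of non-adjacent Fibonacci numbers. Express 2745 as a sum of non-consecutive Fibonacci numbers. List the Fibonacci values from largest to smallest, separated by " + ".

2584 ≤ 2745 < 4181, so take 2584; remainder 161
144 ≤ 161 < 233, so take 144; remainder 17
13 ≤ 17 < 21, so take 13; remainder 4
3 ≤ 4 < 5, so take 3; remainder 1
1 ≤ 1 < 2, so take 1; remainder 0
So 2745 = 2584 + 144 + 13 + 3 + 1, with no two terms consecutive in the sequence.

2584 + 144 + 13 + 3 + 1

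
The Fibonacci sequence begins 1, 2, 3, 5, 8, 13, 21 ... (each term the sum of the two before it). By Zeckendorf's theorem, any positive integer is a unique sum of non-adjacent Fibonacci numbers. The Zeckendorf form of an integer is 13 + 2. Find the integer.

13 + 2 = 15.

15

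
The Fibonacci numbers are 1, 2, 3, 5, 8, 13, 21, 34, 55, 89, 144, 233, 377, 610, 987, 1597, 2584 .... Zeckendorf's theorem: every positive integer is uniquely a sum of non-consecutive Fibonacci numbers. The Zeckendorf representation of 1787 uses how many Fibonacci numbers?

Greedy algorithm:
subtract 1597 from 1787: 190 remains
subtract 144 from 190: 46 remains
subtract 34 from 46: 12 remains
subtract 8 from 12: 4 remains
subtract 3 from 4: 1 remains
subtract 1 from 1: 0 remains
1787 = 1597 + 144 + 34 + 8 + 3 + 1, which has 6 terms.

6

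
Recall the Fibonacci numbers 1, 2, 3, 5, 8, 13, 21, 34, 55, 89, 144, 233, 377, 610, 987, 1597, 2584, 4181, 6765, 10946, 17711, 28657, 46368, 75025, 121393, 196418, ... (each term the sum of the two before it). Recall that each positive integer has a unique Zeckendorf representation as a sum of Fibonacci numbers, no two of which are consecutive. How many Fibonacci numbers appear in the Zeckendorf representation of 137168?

7

subtract 121393 from 137168: 15775 remains
subtract 10946 from 15775: 4829 remains
subtract 4181 from 4829: 648 remains
subtract 610 from 648: 38 remains
subtract 34 from 38: 4 remains
subtract 3 from 4: 1 remains
subtract 1 from 1: 0 remains
137168 = 121393 + 10946 + 4181 + 610 + 34 + 3 + 1, which has 7 terms.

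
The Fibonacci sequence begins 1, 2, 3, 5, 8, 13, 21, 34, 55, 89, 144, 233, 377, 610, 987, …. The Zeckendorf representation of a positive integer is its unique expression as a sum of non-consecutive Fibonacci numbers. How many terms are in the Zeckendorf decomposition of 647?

3

Greedily peel off the largest Fibonacci term at each step:
647: greatest Fibonacci not exceeding it is 610, leaving 37
37: greatest Fibonacci not exceeding it is 34, leaving 3
3: greatest Fibonacci not exceeding it is 3, leaving 0
647 = 610 + 34 + 3, which has 3 terms.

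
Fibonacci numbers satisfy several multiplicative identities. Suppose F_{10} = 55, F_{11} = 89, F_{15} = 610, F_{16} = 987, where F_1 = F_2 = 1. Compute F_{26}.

By the addition formula F_{m+n} = F_m F_{n+1} + F_{m−1} F_n with m=11, n=15: F_{26} = 89·987 + 55·610 = 87843 + 33550 = 121393.

121393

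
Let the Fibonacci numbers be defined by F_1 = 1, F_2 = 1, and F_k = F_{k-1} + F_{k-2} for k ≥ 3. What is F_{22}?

Iterating the recurrence up to F_{14} = 377 and F_{13} = 233:
F_{15} = F_{14} + F_{13} = 377 + 233 = 610
F_{16} = F_{15} + F_{14} = 610 + 377 = 987
F_{17} = F_{16} + F_{15} = 987 + 610 = 1597
F_{18} = F_{17} + F_{16} = 1597 + 987 = 2584
F_{19} = F_{18} + F_{17} = 2584 + 1597 = 4181
F_{20} = F_{19} + F_{18} = 4181 + 2584 = 6765
F_{21} = F_{20} + F_{19} = 6765 + 4181 = 10946
F_{22} = F_{21} + F_{20} = 10946 + 6765 = 17711

17711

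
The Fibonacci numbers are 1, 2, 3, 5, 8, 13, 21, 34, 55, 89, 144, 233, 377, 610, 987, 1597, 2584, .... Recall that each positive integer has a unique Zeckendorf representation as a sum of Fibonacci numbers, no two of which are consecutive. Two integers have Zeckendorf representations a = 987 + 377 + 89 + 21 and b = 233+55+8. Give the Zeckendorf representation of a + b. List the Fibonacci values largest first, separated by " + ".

1597 + 144 + 21 + 8

The two numbers are 1474 and 296, so their sum is 1770.
1770 − 1597 = 173
173 − 144 = 29
29 − 21 = 8
8 − 8 = 0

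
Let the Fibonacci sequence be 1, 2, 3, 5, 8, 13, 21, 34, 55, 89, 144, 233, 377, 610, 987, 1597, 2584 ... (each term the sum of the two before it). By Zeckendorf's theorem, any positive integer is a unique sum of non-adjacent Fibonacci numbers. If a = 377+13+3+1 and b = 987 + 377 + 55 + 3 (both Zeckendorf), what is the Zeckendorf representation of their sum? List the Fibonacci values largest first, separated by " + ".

The two numbers are 394 and 1422, so their sum is 1816.
largest Fibonacci ≤ 1816 is 1597; 1816 − 1597 = 219
largest Fibonacci ≤ 219 is 144; 219 − 144 = 75
largest Fibonacci ≤ 75 is 55; 75 − 55 = 20
largest Fibonacci ≤ 20 is 13; 20 − 13 = 7
largest Fibonacci ≤ 7 is 5; 7 − 5 = 2
largest Fibonacci ≤ 2 is 2; 2 − 2 = 0

1597 + 144 + 55 + 13 + 5 + 2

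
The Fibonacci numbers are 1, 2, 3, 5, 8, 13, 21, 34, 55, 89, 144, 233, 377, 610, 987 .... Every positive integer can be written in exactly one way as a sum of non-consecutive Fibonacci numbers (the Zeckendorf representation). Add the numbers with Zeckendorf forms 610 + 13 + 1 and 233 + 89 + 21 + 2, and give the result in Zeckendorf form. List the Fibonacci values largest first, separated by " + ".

The two numbers are 624 and 345, so their sum is 969.
Repeatedly subtract the largest Fibonacci number that fits:
610 ≤ 969 < 987, so take 610; remainder 359
233 ≤ 359 < 377, so take 233; remainder 126
89 ≤ 126 < 144, so take 89; remainder 37
34 ≤ 37 < 55, so take 34; remainder 3
3 ≤ 3 < 5, so take 3; remainder 0

610 + 233 + 89 + 34 + 3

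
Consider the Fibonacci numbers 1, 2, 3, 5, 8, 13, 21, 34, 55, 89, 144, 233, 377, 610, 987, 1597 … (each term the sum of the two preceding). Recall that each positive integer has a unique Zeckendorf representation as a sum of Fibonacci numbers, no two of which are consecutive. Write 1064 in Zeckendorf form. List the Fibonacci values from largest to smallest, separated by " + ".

987 + 55 + 21 + 1

987 ≤ 1064 < 1597, so take 987; remainder 77
55 ≤ 77 < 89, so take 55; remainder 22
21 ≤ 22 < 34, so take 21; remainder 1
1 ≤ 1 < 2, so take 1; remainder 0
So 1064 = 987 + 55 + 21 + 1, with no two terms consecutive in the sequence.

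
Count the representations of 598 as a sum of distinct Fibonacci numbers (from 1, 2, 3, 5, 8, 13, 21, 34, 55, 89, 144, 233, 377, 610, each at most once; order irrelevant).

Each representation comes from the Zeckendorf form by replacing some F_k with F_{k−1} + F_{k−2} where possible.
598 = 377+144+55+21+1 = 377+144+55+13+8+1 = 377+144+55+13+5+3+1 = 377+144+34+21+13+8+1 = 377+144+34+21+13+5+3+1 = … (4 more), for 9 in all.

9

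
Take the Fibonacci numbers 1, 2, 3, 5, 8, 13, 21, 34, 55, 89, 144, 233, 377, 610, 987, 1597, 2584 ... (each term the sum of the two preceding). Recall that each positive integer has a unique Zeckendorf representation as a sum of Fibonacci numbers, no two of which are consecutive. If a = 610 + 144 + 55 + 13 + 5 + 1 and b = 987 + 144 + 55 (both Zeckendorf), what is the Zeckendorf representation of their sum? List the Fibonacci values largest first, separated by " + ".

1597 + 377 + 34 + 5 + 1

The two numbers are 828 and 1186, so their sum is 2014.
Greedy algorithm:
1597 ≤ 2014 < 2584, so take 1597; remainder 417
377 ≤ 417 < 610, so take 377; remainder 40
34 ≤ 40 < 55, so take 34; remainder 6
5 ≤ 6 < 8, so take 5; remainder 1
1 ≤ 1 < 2, so take 1; remainder 0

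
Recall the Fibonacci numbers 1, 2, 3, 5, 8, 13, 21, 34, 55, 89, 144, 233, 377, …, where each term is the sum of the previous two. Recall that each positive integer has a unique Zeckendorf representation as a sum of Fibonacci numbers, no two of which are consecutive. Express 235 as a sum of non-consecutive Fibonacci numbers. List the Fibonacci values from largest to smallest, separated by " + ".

233 + 2

Repeatedly subtract the largest Fibonacci number that fits:
235 − 233 = 2
2 − 2 = 0
So 235 = 233 + 2, with no two terms consecutive in the sequence.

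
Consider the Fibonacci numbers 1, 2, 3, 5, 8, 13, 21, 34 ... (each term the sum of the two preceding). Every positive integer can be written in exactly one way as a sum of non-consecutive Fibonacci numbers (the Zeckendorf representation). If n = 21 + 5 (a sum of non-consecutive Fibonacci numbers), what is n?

26

21 + 5 = 26.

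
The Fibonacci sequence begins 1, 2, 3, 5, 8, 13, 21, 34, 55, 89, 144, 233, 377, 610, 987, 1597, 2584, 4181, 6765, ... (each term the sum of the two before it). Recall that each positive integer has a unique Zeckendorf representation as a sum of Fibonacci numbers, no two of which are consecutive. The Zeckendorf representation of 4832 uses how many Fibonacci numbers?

Greedy algorithm:
4832: greatest Fibonacci not exceeding it is 4181, leaving 651
651: greatest Fibonacci not exceeding it is 610, leaving 41
41: greatest Fibonacci not exceeding it is 34, leaving 7
7: greatest Fibonacci not exceeding it is 5, leaving 2
2: greatest Fibonacci not exceeding it is 2, leaving 0
4832 = 4181 + 610 + 34 + 5 + 2, which has 5 terms.

5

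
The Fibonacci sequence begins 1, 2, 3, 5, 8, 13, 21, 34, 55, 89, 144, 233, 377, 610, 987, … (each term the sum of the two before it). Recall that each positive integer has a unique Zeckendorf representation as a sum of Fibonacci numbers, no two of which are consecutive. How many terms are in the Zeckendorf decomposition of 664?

5

largest Fibonacci ≤ 664 is 610; 664 − 610 = 54
largest Fibonacci ≤ 54 is 34; 54 − 34 = 20
largest Fibonacci ≤ 20 is 13; 20 − 13 = 7
largest Fibonacci ≤ 7 is 5; 7 − 5 = 2
largest Fibonacci ≤ 2 is 2; 2 − 2 = 0
664 = 610 + 34 + 13 + 5 + 2, which has 5 terms.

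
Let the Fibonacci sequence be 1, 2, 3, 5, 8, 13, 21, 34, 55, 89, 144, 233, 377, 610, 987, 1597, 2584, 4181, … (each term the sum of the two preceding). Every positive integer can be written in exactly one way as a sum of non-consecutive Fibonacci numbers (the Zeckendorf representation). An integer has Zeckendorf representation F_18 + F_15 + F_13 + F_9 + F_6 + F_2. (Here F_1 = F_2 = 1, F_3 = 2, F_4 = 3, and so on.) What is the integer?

3470

F_18 + F_15 + F_13 + F_9 + F_6 + F_2 = 2584 + 610 + 233 + 34 + 8 + 1 = 3470.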